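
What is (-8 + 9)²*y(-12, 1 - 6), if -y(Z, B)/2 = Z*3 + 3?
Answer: 66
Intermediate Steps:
y(Z, B) = -6 - 6*Z (y(Z, B) = -2*(Z*3 + 3) = -2*(3*Z + 3) = -2*(3 + 3*Z) = -6 - 6*Z)
(-8 + 9)²*y(-12, 1 - 6) = (-8 + 9)²*(-6 - 6*(-12)) = 1²*(-6 + 72) = 1*66 = 66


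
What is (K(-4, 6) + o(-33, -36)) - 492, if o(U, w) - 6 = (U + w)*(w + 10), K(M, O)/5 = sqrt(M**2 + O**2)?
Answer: 1308 + 10*sqrt(13) ≈ 1344.1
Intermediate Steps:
K(M, O) = 5*sqrt(M**2 + O**2)
o(U, w) = 6 + (10 + w)*(U + w) (o(U, w) = 6 + (U + w)*(w + 10) = 6 + (U + w)*(10 + w) = 6 + (10 + w)*(U + w))
(K(-4, 6) + o(-33, -36)) - 492 = (5*sqrt((-4)**2 + 6**2) + (6 + (-36)**2 + 10*(-33) + 10*(-36) - 33*(-36))) - 492 = (5*sqrt(16 + 36) + (6 + 1296 - 330 - 360 + 1188)) - 492 = (5*sqrt(52) + 1800) - 492 = (5*(2*sqrt(13)) + 1800) - 492 = (10*sqrt(13) + 1800) - 492 = (1800 + 10*sqrt(13)) - 492 = 1308 + 10*sqrt(13)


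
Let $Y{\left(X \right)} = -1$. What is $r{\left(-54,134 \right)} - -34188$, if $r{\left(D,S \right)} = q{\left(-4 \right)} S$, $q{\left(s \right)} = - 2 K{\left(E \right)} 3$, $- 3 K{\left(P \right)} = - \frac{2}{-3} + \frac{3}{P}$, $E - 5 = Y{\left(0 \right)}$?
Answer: $\frac{103703}{3} \approx 34568.0$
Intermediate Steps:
$E = 4$ ($E = 5 - 1 = 4$)
$K{\left(P \right)} = - \frac{2}{9} - \frac{1}{P}$ ($K{\left(P \right)} = - \frac{- \frac{2}{-3} + \frac{3}{P}}{3} = - \frac{\left(-2\right) \left(- \frac{1}{3}\right) + \frac{3}{P}}{3} = - \frac{\frac{2}{3} + \frac{3}{P}}{3} = - \frac{2}{9} - \frac{1}{P}$)
$q{\left(s \right)} = \frac{17}{6}$ ($q{\left(s \right)} = - 2 \left(- \frac{2}{9} - \frac{1}{4}\right) 3 = \left(-2\right) \left(- \frac{17}{36}\right) 3 = \frac{17}{18} \cdot 3 = \frac{17}{6}$)
$r{\left(D,S \right)} = \frac{17 S}{6}$
$r{\left(-54,134 \right)} - -34188 = \frac{17}{6} \cdot 134 - -34188 = \frac{1139}{3} + 34188 = \frac{103703}{3}$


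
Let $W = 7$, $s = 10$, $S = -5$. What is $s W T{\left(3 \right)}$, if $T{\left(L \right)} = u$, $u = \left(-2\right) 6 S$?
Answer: $4200$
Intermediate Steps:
$u = 60$ ($u = \left(-2\right) 6 \left(-5\right) = \left(-12\right) \left(-5\right) = 60$)
$T{\left(L \right)} = 60$
$s W T{\left(3 \right)} = 10 \cdot 7 \cdot 60 = 70 \cdot 60 = 4200$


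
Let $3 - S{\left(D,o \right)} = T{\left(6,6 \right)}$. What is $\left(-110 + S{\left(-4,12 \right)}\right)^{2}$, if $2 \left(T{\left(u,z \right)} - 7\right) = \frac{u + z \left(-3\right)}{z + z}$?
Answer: $\frac{51529}{4} \approx 12882.0$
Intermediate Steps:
$T{\left(u,z \right)} = 7 + \frac{u - 3 z}{4 z}$ ($T{\left(u,z \right)} = 7 + \frac{\left(u + z \left(-3\right)\right) \frac{1}{z + z}}{2} = 7 + \frac{\left(u - 3 z\right) \frac{1}{2 z}}{2} = 7 + \frac{\frac{1}{2} \frac{1}{z} \left(u - 3 z\right)}{2} = 7 + \frac{u - 3 z}{4 z}$)
$S{\left(D,o \right)} = - \frac{7}{2}$ ($S{\left(D,o \right)} = 3 - \frac{6 + 25 \cdot 6}{4 \cdot 6} = 3 - \frac{1}{4} \cdot \frac{1}{6} \left(6 + 150\right) = 3 - \frac{1}{4} \cdot \frac{1}{6} \cdot 156 = 3 - \frac{13}{2} = - \frac{7}{2}$)
$\left(-110 + S{\left(-4,12 \right)}\right)^{2} = \left(-110 - \frac{7}{2}\right)^{2} = \left(- \frac{227}{2}\right)^{2} = \frac{51529}{4}$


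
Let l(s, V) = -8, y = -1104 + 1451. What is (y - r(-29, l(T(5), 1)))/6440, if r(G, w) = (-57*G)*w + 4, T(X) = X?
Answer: 13567/6440 ≈ 2.1067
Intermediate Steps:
y = 347
r(G, w) = 4 - 57*G*w (r(G, w) = -57*G*w + 4 = 4 - 57*G*w)
(y - r(-29, l(T(5), 1)))/6440 = (347 - (4 - 57*(-29)*(-8)))/6440 = (347 - (4 - 13224))*(1/6440) = (347 - 1*(-13220))*(1/6440) = (347 + 13220)*(1/6440) = 13567*(1/6440) = 13567/6440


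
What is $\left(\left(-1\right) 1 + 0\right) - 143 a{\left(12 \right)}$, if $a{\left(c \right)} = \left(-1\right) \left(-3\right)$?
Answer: $-430$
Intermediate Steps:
$a{\left(c \right)} = 3$
$\left(\left(-1\right) 1 + 0\right) - 143 a{\left(12 \right)} = \left(\left(-1\right) 1 + 0\right) - 429 = \left(-1 + 0\right) - 429 = -1 - 429 = -430$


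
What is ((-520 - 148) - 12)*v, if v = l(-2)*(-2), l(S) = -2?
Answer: -2720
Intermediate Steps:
v = 4 (v = -2*(-2) = 4)
((-520 - 148) - 12)*v = ((-520 - 148) - 12)*4 = (-668 - 12)*4 = -680*4 = -2720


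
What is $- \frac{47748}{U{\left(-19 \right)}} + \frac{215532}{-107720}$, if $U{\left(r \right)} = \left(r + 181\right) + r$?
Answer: $- \frac{1293558909}{3850990} \approx -335.9$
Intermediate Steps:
$U{\left(r \right)} = 181 + 2 r$ ($U{\left(r \right)} = \left(181 + r\right) + r = 181 + 2 r$)
$- \frac{47748}{U{\left(-19 \right)}} + \frac{215532}{-107720} = - \frac{47748}{181 + 2 \left(-19\right)} + \frac{215532}{-107720} = - \frac{47748}{181 - 38} + 215532 \left(- \frac{1}{107720}\right) = - \frac{47748}{143} - \frac{53883}{26930} = - \frac{1293558909}{3850990}$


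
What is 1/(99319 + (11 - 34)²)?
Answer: 1/99848 ≈ 1.0015e-5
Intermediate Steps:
1/(99319 + (11 - 34)²) = 1/(99319 + (-23)²) = 1/(99319 + 529) = 1/99848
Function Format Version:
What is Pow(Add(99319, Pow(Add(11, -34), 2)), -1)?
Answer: Rational(1, 99848) ≈ 1.0015e-5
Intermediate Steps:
Pow(Add(99319, Pow(Add(11, -34), 2)), -1) = Pow(Add(99319, Pow(-23, 2)), -1) = Pow(Add(99319, 529), -1) = Pow(99848, -1) = Rational(1, 99848)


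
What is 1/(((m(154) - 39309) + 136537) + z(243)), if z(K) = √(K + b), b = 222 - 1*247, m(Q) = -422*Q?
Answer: 16120/519708691 - √218/1039417382 ≈ 3.1003e-5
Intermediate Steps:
b = -25 (b = 222 - 247 = -25)
z(K) = √(-25 + K) (z(K) = √(K - 25) = √(-25 + K))
1/(((m(154) - 39309) + 136537) + z(243)) = 1/(((-422*154 - 39309) + 136537) + √(-25 + 243)) = 1/(((-64988 - 39309) + 136537) + √218) = 1/((-104297 + 136537) + √218) = 1/(32240 + √218)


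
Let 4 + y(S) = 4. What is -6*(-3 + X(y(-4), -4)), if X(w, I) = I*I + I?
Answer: -54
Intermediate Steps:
y(S) = 0 (y(S) = -4 + 4 = 0)
X(w, I) = I + I**2 (X(w, I) = I**2 + I = I + I**2)
-6*(-3 + X(y(-4), -4)) = -6*(-3 - 4*(1 - 4)) = -6*(-3 - 4*(-3)) = -6*(-3 + 12) = -6*9 = -54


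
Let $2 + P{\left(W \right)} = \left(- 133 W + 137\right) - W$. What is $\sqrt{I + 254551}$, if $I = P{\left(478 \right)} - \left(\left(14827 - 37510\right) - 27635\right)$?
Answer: $2 \sqrt{60238} \approx 490.87$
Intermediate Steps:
$P{\left(W \right)} = 135 - 134 W$ ($P{\left(W \right)} = -2 - \left(-137 + 134 W\right) = 135 - 134 W$)
$I = -13599$ ($I = \left(135 - 64052\right) - \left(\left(14827 - 37510\right) - 27635\right) = \left(135 - 64052\right) - \left(-22683 - 27635\right) = -63917 - -50318 = -63917 + 50318 = -13599$)
$\sqrt{I + 254551} = \sqrt{-13599 + 254551} = \sqrt{240952} = 2 \sqrt{60238}$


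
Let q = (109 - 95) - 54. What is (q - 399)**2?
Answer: 192721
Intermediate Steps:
q = -40 (q = 14 - 54 = -40)
(q - 399)**2 = (-40 - 399)**2 = (-439)**2 = 192721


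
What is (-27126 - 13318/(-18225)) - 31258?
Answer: -1064035082/18225 ≈ -58383.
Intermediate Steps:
(-27126 - 13318/(-18225)) - 31258 = (-27126 - 13318*(-1/18225)) - 31258 = (-27126 + 13318/18225) - 31258 = -494358032/18225 - 31258 = -1064035082/18225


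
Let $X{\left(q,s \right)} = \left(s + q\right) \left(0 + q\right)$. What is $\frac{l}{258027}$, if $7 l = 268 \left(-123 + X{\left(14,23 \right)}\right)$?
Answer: $\frac{105860}{1806189} \approx 0.05861$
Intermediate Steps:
$X{\left(q,s \right)} = q \left(q + s\right)$ ($X{\left(q,s \right)} = \left(q + s\right) q = q \left(q + s\right)$)
$l = \frac{105860}{7}$ ($l = \frac{268 \left(-123 + 14 \left(14 + 23\right)\right)}{7} = \frac{268 \left(-123 + 14 \cdot 37\right)}{7} = \frac{268 \left(-123 + 518\right)}{7} = \frac{268 \cdot 395}{7} = \frac{1}{7} \cdot 105860 = \frac{105860}{7} \approx 15123.0$)
$\frac{l}{258027} = \frac{105860}{7 \cdot 258027} = \frac{105860}{7} \cdot \frac{1}{258027} = \frac{105860}{1806189}$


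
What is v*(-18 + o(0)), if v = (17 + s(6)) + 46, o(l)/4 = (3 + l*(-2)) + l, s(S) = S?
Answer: -414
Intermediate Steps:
o(l) = 12 - 4*l (o(l) = 4*((3 + l*(-2)) + l) = 4*((3 - 2*l) + l) = 4*(3 - l) = 12 - 4*l)
v = 69 (v = (17 + 6) + 46 = 23 + 46 = 69)
v*(-18 + o(0)) = 69*(-18 + (12 - 4*0)) = 69*(-18 + (12 + 0)) = 69*(-18 + 12) = 69*(-6) = -414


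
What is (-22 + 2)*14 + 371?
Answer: 91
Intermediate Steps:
(-22 + 2)*14 + 371 = -20*14 + 371 = -280 + 371 = 91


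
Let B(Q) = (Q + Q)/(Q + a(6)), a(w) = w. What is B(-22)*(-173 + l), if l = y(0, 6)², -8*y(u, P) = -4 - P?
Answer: -30173/64 ≈ -471.45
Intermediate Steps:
y(u, P) = ½ + P/8 (y(u, P) = -(-4 - P)/8 = ½ + P/8)
B(Q) = 2*Q/(6 + Q) (B(Q) = (Q + Q)/(Q + 6) = (2*Q)/(6 + Q) = 2*Q/(6 + Q))
l = 25/16 (l = (½ + (⅛)*6)² = (½ + ¾)² = (5/4)² = 25/16 ≈ 1.5625)
B(-22)*(-173 + l) = (2*(-22)/(6 - 22))*(-173 + 25/16) = (2*(-22)/(-16))*(-2743/16) = (2*(-22)*(-1/16))*(-2743/16) = (11/4)*(-2743/16) = -30173/64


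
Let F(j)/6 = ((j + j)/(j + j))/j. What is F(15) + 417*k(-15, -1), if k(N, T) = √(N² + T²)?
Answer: ⅖ + 417*√226 ≈ 6269.3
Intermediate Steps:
F(j) = 6/j (F(j) = 6*(((j + j)/(j + j))/j) = 6*(((2*j)/((2*j)))/j) = 6*(((2*j)*(1/(2*j)))/j) = 6*(1/j) = 6/j)
F(15) + 417*k(-15, -1) = 6/15 + 417*√((-15)² + (-1)²) = 6*(1/15) + 417*√(225 + 1) = ⅖ + 417*√226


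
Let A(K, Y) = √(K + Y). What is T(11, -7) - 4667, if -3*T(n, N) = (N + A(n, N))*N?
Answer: -14036/3 ≈ -4678.7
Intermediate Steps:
T(n, N) = -N*(N + √(N + n))/3 (T(n, N) = -(N + √(n + N))*N/3 = -(N + √(N + n))*N/3 = -N*(N + √(N + n))/3)
T(11, -7) - 4667 = -⅓*(-7)*(-7 + √(-7 + 11)) - 4667 = -⅓*(-7)*(-7 + √4) - 4667 = -⅓*(-7)*(-7 + 2) - 4667 = -⅓*(-7)*(-5) - 4667 = -35/3 - 4667 = -14036/3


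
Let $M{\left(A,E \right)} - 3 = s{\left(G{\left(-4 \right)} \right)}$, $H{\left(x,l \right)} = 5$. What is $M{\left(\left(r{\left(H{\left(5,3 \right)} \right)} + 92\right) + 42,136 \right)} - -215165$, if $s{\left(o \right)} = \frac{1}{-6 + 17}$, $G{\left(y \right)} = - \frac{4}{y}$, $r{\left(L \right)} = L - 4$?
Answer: $\frac{2366849}{11} \approx 2.1517 \cdot 10^{5}$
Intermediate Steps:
$r{\left(L \right)} = -4 + L$ ($r{\left(L \right)} = L - 4 = -4 + L$)
$s{\left(o \right)} = \frac{1}{11}$
$M{\left(A,E \right)} = \frac{34}{11}$ ($M{\left(A,E \right)} = 3 + \frac{1}{11} = \frac{34}{11}$)
$M{\left(\left(r{\left(H{\left(5,3 \right)} \right)} + 92\right) + 42,136 \right)} - -215165 = \frac{34}{11} - -215165 = \frac{34}{11} + 215165 = \frac{2366849}{11}$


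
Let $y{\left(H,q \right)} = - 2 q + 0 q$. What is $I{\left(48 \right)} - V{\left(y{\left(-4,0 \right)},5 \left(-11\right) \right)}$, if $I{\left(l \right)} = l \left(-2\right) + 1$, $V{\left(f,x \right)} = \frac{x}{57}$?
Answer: $- \frac{5360}{57} \approx -94.035$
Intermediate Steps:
$y{\left(H,q \right)} = - 2 q$ ($y{\left(H,q \right)} = - 2 q + 0 = - 2 q$)
$V{\left(f,x \right)} = \frac{x}{57}$ ($V{\left(f,x \right)} = x \frac{1}{57} = \frac{x}{57}$)
$I{\left(l \right)} = 1 - 2 l$ ($I{\left(l \right)} = - 2 l + 1 = 1 - 2 l$)
$I{\left(48 \right)} - V{\left(y{\left(-4,0 \right)},5 \left(-11\right) \right)} = \left(1 - 96\right) - \frac{5 \left(-11\right)}{57} = \left(1 - 96\right) - \frac{1}{57} \left(-55\right) = -95 - - \frac{55}{57} = -95 + \frac{55}{57} = - \frac{5360}{57}$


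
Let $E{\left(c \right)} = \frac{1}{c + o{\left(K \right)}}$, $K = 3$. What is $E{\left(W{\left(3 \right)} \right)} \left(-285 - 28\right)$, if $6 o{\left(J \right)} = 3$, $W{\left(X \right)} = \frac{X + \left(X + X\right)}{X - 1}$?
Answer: $- \frac{313}{5} \approx -62.6$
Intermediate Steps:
$W{\left(X \right)} = \frac{3 X}{-1 + X}$ ($W{\left(X \right)} = \frac{X + 2 X}{-1 + X} = \frac{3 X}{-1 + X}$)
$o{\left(J \right)} = \frac{1}{2}$ ($o{\left(J \right)} = \frac{1}{6} \cdot 3 = \frac{1}{2}$)
$E{\left(c \right)} = \frac{1}{\frac{1}{2} + c}$ ($E{\left(c \right)} = \frac{1}{c + \frac{1}{2}} = \frac{1}{\frac{1}{2} + c}$)
$E{\left(W{\left(3 \right)} \right)} \left(-285 - 28\right) = \frac{2}{1 + 2 \cdot 3 \cdot 3 \frac{1}{-1 + 3}} \left(-285 - 28\right) = \frac{2}{1 + 2 \cdot 3 \cdot 3 \cdot \frac{1}{2}} \left(-313\right) = \frac{2}{1 + 2 \cdot \frac{9}{2}} \left(-313\right) = \frac{2}{1 + 9} \left(-313\right) = \frac{2}{10} \left(-313\right) = 2 \cdot \frac{1}{10} \left(-313\right) = \frac{1}{5} \left(-313\right) = - \frac{313}{5}$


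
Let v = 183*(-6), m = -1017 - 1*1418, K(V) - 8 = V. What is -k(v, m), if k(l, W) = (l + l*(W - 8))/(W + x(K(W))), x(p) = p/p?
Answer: 1340658/1217 ≈ 1101.6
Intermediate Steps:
K(V) = 8 + V
x(p) = 1
m = -2435 (m = -1017 - 1418 = -2435)
v = -1098
k(l, W) = (l + l*(-8 + W))/(1 + W) (k(l, W) = (l + l*(W - 8))/(W + 1) = (l + l*(-8 + W))/(1 + W))
-k(v, m) = -(-1098)*(-7 - 2435)/(1 - 2435) = -(-1098)*(-2442)/(-2434) = -(-1098)*(-1)*(-2442)/2434 = -1*(-1340658/1217) = 1340658/1217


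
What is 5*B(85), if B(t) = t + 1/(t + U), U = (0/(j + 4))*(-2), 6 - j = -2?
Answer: 7226/17 ≈ 425.06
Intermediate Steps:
j = 8 (j = 6 - 1*(-2) = 6 + 2 = 8)
U = 0 (U = (0/(8 + 4))*(-2) = (0/12)*(-2) = ((1/12)*0)*(-2) = 0*(-2) = 0)
B(t) = t + 1/t (B(t) = t + 1/(t + 0) = t + 1/t)
5*B(85) = 5*(85 + 1/85) = 5*(7226/85) = 7226/17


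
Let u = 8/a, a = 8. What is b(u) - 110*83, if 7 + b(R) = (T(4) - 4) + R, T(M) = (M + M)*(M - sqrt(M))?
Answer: -9124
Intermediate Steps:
T(M) = 2*M*(M - sqrt(M)) (T(M) = (2*M)*(M - sqrt(M)) = 2*M*(M - sqrt(M)))
u = 1 (u = 8/8 = 8*(1/8) = 1)
b(R) = 5 + R (b(R) = -7 + (((-2*4**(3/2) + 2*4**2) - 4) + R) = -7 + (((-2*8 + 2*16) - 4) + R) = -7 + (((-16 + 32) - 4) + R) = -7 + ((16 - 4) + R) = -7 + (12 + R) = 5 + R)
b(u) - 110*83 = (5 + 1) - 110*83 = 6 - 9130 = -9124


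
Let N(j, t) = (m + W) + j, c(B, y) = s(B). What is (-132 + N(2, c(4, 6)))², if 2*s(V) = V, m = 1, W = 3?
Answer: 15876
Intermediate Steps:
s(V) = V/2
c(B, y) = B/2
N(j, t) = 4 + j (N(j, t) = (1 + 3) + j = 4 + j)
(-132 + N(2, c(4, 6)))² = (-132 + (4 + 2))² = (-132 + 6)² = (-126)² = 15876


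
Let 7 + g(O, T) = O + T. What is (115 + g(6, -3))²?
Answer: 12321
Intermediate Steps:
g(O, T) = -7 + O + T (g(O, T) = -7 + (O + T) = -7 + O + T)
(115 + g(6, -3))² = (115 + (-7 + 6 - 3))² = (115 - 4)² = 111² = 12321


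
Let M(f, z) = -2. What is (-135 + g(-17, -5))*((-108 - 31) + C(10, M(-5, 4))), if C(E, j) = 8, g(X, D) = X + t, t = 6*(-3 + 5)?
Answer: 18340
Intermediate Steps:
t = 12 (t = 6*2 = 12)
g(X, D) = 12 + X (g(X, D) = X + 12 = 12 + X)
(-135 + g(-17, -5))*((-108 - 31) + C(10, M(-5, 4))) = (-135 + (12 - 17))*((-108 - 31) + 8) = (-135 - 5)*(-139 + 8) = -140*(-131) = 18340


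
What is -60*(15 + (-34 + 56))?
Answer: -2220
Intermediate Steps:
-60*(15 + (-34 + 56)) = -60*(15 + 22) = -60*37 = -2220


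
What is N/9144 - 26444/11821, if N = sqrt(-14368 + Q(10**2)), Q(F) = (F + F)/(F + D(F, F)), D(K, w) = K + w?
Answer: -26444/11821 + I*sqrt(129306)/27432 ≈ -2.237 + 0.013108*I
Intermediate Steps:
Q(F) = 2/3 (Q(F) = (F + F)/(F + (F + F)) = (2*F)/(F + 2*F) = (2*F)/((3*F)) = (2*F)*(1/(3*F)) = 2/3)
N = I*sqrt(129306)/3 (N = sqrt(-14368 + 2/3) = sqrt(-43102/3) = I*sqrt(129306)/3 ≈ 119.86*I)
N/9144 - 26444/11821 = (I*sqrt(129306)/3)/9144 - 26444/11821 = (I*sqrt(129306)/3)*(1/9144) - 26444*1/11821 = I*sqrt(129306)/27432 - 26444/11821 = -26444/11821 + I*sqrt(129306)/27432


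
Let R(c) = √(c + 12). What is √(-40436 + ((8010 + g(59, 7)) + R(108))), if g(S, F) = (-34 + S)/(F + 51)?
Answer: √(-109079614 + 6728*√30)/58 ≈ 180.04*I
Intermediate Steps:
R(c) = √(12 + c)
g(S, F) = (-34 + S)/(51 + F)
√(-40436 + ((8010 + g(59, 7)) + R(108))) = √(-40436 + ((8010 + (-34 + 59)/(51 + 7)) + √(12 + 108))) = √(-40436 + ((8010 + 25/58) + √120)) = √(-40436 + ((8010 + (1/58)*25) + 2*√30)) = √(-40436 + ((8010 + 25/58) + 2*√30)) = √(-40436 + (464605/58 + 2*√30)) = √(-1880683/58 + 2*√30)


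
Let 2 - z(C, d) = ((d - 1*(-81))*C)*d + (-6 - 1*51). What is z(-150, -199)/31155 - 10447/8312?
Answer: 28952371723/258960360 ≈ 111.80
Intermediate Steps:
z(C, d) = 59 - C*d*(81 + d) (z(C, d) = 2 - (((d - 1*(-81))*C)*d + (-6 - 1*51)) = 2 - (((d + 81)*C)*d + (-6 - 51)) = 2 - (((81 + d)*C)*d - 57) = 2 - ((C*(81 + d))*d - 57) = 2 - (C*d*(81 + d) - 57) = 2 - (-57 + C*d*(81 + d)) = 2 + (57 - C*d*(81 + d)) = 59 - C*d*(81 + d))
z(-150, -199)/31155 - 10447/8312 = (59 - 1*(-150)*(-199)² - 81*(-150)*(-199))/31155 - 10447/8312 = (59 - 1*(-150)*39601 - 2417850)*(1/31155) - 10447*1/8312 = (59 + 5940150 - 2417850)*(1/31155) - 10447/8312 = 3522359*(1/31155) - 10447/8312 = 3522359/31155 - 10447/8312 = 28952371723/258960360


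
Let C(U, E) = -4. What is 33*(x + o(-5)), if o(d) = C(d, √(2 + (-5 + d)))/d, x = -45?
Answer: -7293/5 ≈ -1458.6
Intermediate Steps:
o(d) = -4/d
33*(x + o(-5)) = 33*(-45 - 4/(-5)) = 33*(-45 - 4*(-⅕)) = 33*(-45 + ⅘) = 33*(-221/5) = -7293/5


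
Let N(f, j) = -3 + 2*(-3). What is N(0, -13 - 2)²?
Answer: 81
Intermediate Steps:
N(f, j) = -9 (N(f, j) = -3 - 6 = -9)
N(0, -13 - 2)² = (-9)² = 81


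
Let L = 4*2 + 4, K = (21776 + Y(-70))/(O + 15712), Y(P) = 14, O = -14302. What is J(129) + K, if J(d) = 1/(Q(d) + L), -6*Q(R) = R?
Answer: 41119/2679 ≈ 15.349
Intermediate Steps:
K = 2179/141 (K = (21776 + 14)/(-14302 + 15712) = 21790/1410 = 21790*(1/1410) = 2179/141 ≈ 15.454)
Q(R) = -R/6
L = 12 (L = 8 + 4 = 12)
J(d) = 1/(12 - d/6) (J(d) = 1/(-d/6 + 12) = 1/(12 - d/6))
J(129) + K = -6/(-72 + 129) + 2179/141 = -6/57 + 2179/141 = -6*1/57 + 2179/141 = -2/19 + 2179/141 = 41119/2679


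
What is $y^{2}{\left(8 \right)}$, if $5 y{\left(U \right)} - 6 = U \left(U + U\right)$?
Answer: $\frac{17956}{25} \approx 718.24$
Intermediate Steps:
$y{\left(U \right)} = \frac{6}{5} + \frac{2 U^{2}}{5}$ ($y{\left(U \right)} = \frac{6}{5} + \frac{U \left(U + U\right)}{5} = \frac{6}{5} + \frac{U 2 U}{5} = \frac{6}{5} + \frac{2 U^{2}}{5}$)
$y^{2}{\left(8 \right)} = \left(\frac{6}{5} + \frac{2 \cdot 8^{2}}{5}\right)^{2} = \left(\frac{6}{5} + \frac{2}{5} \cdot 64\right)^{2} = \left(\frac{6}{5} + \frac{128}{5}\right)^{2} = \left(\frac{134}{5}\right)^{2} = \frac{17956}{25}$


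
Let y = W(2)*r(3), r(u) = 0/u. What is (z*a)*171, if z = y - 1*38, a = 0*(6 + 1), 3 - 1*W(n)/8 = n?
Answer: 0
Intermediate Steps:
W(n) = 24 - 8*n
r(u) = 0
y = 0 (y = (24 - 8*2)*0 = (24 - 16)*0 = 8*0 = 0)
a = 0 (a = 0*7 = 0)
z = -38 (z = 0 - 1*38 = 0 - 38 = -38)
(z*a)*171 = -38*0*171 = 0*171 = 0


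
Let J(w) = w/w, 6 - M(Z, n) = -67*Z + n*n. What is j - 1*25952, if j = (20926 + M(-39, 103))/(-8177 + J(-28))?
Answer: -106095631/4088 ≈ -25953.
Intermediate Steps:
M(Z, n) = 6 - n² + 67*Z (M(Z, n) = 6 - (-67*Z + n*n) = 6 - (-67*Z + n²) = 6 - (n² - 67*Z) = 6 + (-n² + 67*Z) = 6 - n² + 67*Z)
J(w) = 1
j = -3855/4088 (j = (20926 + (6 - 1*103² + 67*(-39)))/(-8177 + 1) = (20926 + (6 - 1*10609 - 2613))/(-8176) = (20926 + (6 - 10609 - 2613))*(-1/8176) = (20926 - 13216)*(-1/8176) = 7710*(-1/8176) = -3855/4088 ≈ -0.94300)
j - 1*25952 = -3855/4088 - 1*25952 = -3855/4088 - 25952 = -106095631/4088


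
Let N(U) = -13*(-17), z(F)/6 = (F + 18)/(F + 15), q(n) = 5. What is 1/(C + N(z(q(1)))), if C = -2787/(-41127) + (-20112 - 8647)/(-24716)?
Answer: 338831644/75299011619 ≈ 0.0044998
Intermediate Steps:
z(F) = 6*(18 + F)/(15 + F) (z(F) = 6*((F + 18)/(F + 15)) = 6*((18 + F)/(15 + F)) = 6*(18 + F)/(15 + F))
C = 417218295/338831644 (C = -2787*(-1/41127) - 28759*(-1/24716) = 929/13709 + 28759/24716 = 417218295/338831644 ≈ 1.2313)
N(U) = 221
1/(C + N(z(q(1)))) = 1/(417218295/338831644 + 221) = 1/(75299011619/338831644) = 338831644/75299011619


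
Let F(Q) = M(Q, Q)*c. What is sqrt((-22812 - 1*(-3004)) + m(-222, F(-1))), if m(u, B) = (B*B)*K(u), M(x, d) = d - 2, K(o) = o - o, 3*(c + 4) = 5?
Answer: 4*I*sqrt(1238) ≈ 140.74*I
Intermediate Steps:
c = -7/3 (c = -4 + (1/3)*5 = -4 + 5/3 = -7/3 ≈ -2.3333)
K(o) = 0
M(x, d) = -2 + d
F(Q) = 14/3 - 7*Q/3 (F(Q) = (-2 + Q)*(-7/3) = 14/3 - 7*Q/3)
m(u, B) = 0 (m(u, B) = (B*B)*0 = B**2*0 = 0)
sqrt((-22812 - 1*(-3004)) + m(-222, F(-1))) = sqrt((-22812 - 1*(-3004)) + 0) = sqrt((-22812 + 3004) + 0) = sqrt(-19808 + 0) = sqrt(-19808) = 4*I*sqrt(1238)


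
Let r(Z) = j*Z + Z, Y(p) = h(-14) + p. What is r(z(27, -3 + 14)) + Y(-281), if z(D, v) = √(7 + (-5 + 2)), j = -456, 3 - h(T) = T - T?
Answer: -1188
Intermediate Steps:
h(T) = 3 (h(T) = 3 - (T - T) = 3 - 1*0 = 3 + 0 = 3)
Y(p) = 3 + p
z(D, v) = 2 (z(D, v) = √(7 - 3) = √4 = 2)
r(Z) = -455*Z (r(Z) = -456*Z + Z = -455*Z)
r(z(27, -3 + 14)) + Y(-281) = -455*2 + (3 - 281) = -910 - 278 = -1188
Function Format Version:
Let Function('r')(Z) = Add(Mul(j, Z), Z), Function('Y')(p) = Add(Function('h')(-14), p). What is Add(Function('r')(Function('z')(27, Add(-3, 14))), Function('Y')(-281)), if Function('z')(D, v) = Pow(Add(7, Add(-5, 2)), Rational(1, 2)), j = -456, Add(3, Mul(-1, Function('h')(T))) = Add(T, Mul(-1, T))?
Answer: -1188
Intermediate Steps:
Function('h')(T) = 3 (Function('h')(T) = Add(3, Mul(-1, Add(T, Mul(-1, T)))) = Add(3, Mul(-1, 0)) = Add(3, 0) = 3)
Function('Y')(p) = Add(3, p)
Function('z')(D, v) = 2 (Function('z')(D, v) = Pow(Add(7, -3), Rational(1, 2)) = Pow(4, Rational(1, 2)) = 2)
Function('r')(Z) = Mul(-455, Z) (Function('r')(Z) = Add(Mul(-456, Z), Z) = Mul(-455, Z))
Add(Function('r')(Function('z')(27, Add(-3, 14))), Function('Y')(-281)) = Add(Mul(-455, 2), Add(3, -281)) = Add(-910, -278) = -1188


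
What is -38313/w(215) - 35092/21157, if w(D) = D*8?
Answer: -20254567/846280 ≈ -23.934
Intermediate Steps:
w(D) = 8*D
-38313/w(215) - 35092/21157 = -38313/(8*215) - 35092/21157 = -38313/1720 - 35092*1/21157 = -38313*1/1720 - 35092/21157 = -891/40 - 35092/21157 = -20254567/846280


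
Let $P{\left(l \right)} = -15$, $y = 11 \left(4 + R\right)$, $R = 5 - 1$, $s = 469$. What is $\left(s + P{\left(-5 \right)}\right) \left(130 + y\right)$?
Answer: $98972$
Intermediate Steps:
$R = 4$
$y = 88$ ($y = 11 \left(4 + 4\right) = 11 \cdot 8 = 88$)
$\left(s + P{\left(-5 \right)}\right) \left(130 + y\right) = \left(469 - 15\right) \left(130 + 88\right) = 454 \cdot 218 = 98972$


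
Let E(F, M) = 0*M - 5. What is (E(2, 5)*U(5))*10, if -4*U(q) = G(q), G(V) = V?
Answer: 125/2 ≈ 62.500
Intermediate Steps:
E(F, M) = -5 (E(F, M) = 0 - 5 = -5)
U(q) = -q/4
(E(2, 5)*U(5))*10 = -(-5)*5/4*10 = -5*(-5/4)*10 = (25/4)*10 = 125/2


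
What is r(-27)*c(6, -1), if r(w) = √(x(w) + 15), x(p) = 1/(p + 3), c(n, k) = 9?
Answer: 3*√2154/4 ≈ 34.808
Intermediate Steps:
x(p) = 1/(3 + p)
r(w) = √(15 + 1/(3 + w)) (r(w) = √(1/(3 + w) + 15) = √(15 + 1/(3 + w)))
r(-27)*c(6, -1) = √((46 + 15*(-27))/(3 - 27))*9 = √((46 - 405)/(-24))*9 = √(-1/24*(-359))*9 = √(359/24)*9 = (√2154/12)*9 = 3*√2154/4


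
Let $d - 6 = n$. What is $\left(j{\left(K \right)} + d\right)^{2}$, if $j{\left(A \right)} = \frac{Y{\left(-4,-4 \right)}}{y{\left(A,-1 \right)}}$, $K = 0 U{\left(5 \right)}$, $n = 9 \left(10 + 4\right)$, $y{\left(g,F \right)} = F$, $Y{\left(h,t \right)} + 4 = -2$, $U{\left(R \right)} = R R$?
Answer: $19044$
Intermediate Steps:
$U{\left(R \right)} = R^{2}$
$Y{\left(h,t \right)} = -6$ ($Y{\left(h,t \right)} = -4 - 2 = -6$)
$n = 126$ ($n = 9 \cdot 14 = 126$)
$K = 0$ ($K = 0 \cdot 5^{2} = 0 \cdot 25 = 0$)
$j{\left(A \right)} = 6$ ($j{\left(A \right)} = - \frac{6}{-1} = \left(-6\right) \left(-1\right) = 6$)
$d = 132$ ($d = 6 + 126 = 132$)
$\left(j{\left(K \right)} + d\right)^{2} = \left(6 + 132\right)^{2} = 138^{2} = 19044$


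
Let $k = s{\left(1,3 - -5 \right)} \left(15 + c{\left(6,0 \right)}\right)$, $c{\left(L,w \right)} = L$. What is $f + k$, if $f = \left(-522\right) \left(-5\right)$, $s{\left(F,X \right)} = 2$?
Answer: $2652$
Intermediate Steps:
$k = 42$ ($k = 2 \left(15 + 6\right) = 2 \cdot 21 = 42$)
$f = 2610$
$f + k = 2610 + 42 = 2652$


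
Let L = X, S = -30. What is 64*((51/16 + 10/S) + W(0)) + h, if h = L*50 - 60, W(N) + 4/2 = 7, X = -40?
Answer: -4672/3 ≈ -1557.3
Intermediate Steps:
L = -40
W(N) = 5 (W(N) = -2 + 7 = 5)
h = -2060 (h = -40*50 - 60 = -2000 - 60 = -2060)
64*((51/16 + 10/S) + W(0)) + h = 64*((51/16 + 10/(-30)) + 5) - 2060 = 64*((51*(1/16) + 10*(-1/30)) + 5) - 2060 = 64*((51/16 - ⅓) + 5) - 2060 = 64*(137/48 + 5) - 2060 = 64*(377/48) - 2060 = 1508/3 - 2060 = -4672/3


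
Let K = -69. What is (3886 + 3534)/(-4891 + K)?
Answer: -371/248 ≈ -1.4960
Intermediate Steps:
(3886 + 3534)/(-4891 + K) = (3886 + 3534)/(-4891 - 69) = 7420/(-4960) = 7420*(-1/4960) = -371/248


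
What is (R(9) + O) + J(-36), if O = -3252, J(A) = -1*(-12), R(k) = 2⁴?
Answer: -3224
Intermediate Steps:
R(k) = 16
J(A) = 12
(R(9) + O) + J(-36) = (16 - 3252) + 12 = -3236 + 12 = -3224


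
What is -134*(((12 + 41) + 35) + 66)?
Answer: -20636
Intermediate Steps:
-134*(((12 + 41) + 35) + 66) = -134*((53 + 35) + 66) = -134*(88 + 66) = -134*154 = -20636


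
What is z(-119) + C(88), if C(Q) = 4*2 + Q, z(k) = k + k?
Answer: -142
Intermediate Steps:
z(k) = 2*k
C(Q) = 8 + Q
z(-119) + C(88) = 2*(-119) + (8 + 88) = -238 + 96 = -142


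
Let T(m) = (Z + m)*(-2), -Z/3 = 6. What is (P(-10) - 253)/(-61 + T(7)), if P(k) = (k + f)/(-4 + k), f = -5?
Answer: 3527/546 ≈ 6.4597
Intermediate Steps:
Z = -18 (Z = -3*6 = -18)
T(m) = 36 - 2*m (T(m) = (-18 + m)*(-2) = 36 - 2*m)
P(k) = (-5 + k)/(-4 + k) (P(k) = (k - 5)/(-4 + k) = (-5 + k)/(-4 + k))
(P(-10) - 253)/(-61 + T(7)) = ((-5 - 10)/(-4 - 10) - 253)/(-61 + (36 - 2*7)) = (-15/(-14) - 253)/(-61 + (36 - 14)) = (-1/14*(-15) - 253)/(-61 + 22) = (15/14 - 253)/(-39) = -3527/14*(-1/39) = 3527/546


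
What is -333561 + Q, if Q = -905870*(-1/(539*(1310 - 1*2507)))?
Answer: -30744113219/92169 ≈ -3.3356e+5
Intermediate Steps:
Q = -129410/92169 (Q = -905870*(-1/(539*(1310 - 2507))) = -905870/((-539*(-1197))) = -905870/645183 = -905870*1/645183 = -129410/92169 ≈ -1.4041)
-333561 + Q = -333561 - 129410/92169 = -30744113219/92169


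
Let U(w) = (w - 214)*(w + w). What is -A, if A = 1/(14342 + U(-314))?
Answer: -1/345926 ≈ -2.8908e-6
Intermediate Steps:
U(w) = 2*w*(-214 + w) (U(w) = (-214 + w)*(2*w) = 2*w*(-214 + w))
A = 1/345926 (A = 1/(14342 + 2*(-314)*(-214 - 314)) = 1/(14342 + 2*(-314)*(-528)) = 1/(14342 + 331584) = 1/345926 ≈ 2.8908e-6)
-A = -1*1/345926 = -1/345926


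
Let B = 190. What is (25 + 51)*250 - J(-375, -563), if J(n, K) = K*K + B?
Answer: -298159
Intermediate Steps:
J(n, K) = 190 + K² (J(n, K) = K*K + 190 = K² + 190 = 190 + K²)
(25 + 51)*250 - J(-375, -563) = (25 + 51)*250 - (190 + (-563)²) = 76*250 - (190 + 316969) = 19000 - 1*317159 = 19000 - 317159 = -298159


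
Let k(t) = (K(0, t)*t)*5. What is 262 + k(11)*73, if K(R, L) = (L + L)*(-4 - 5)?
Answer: -794708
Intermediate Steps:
K(R, L) = -18*L (K(R, L) = (2*L)*(-9) = -18*L)
k(t) = -90*t² (k(t) = ((-18*t)*t)*5 = -18*t²*5 = -90*t²)
262 + k(11)*73 = 262 - 90*11²*73 = 262 - 90*121*73 = 262 - 10890*73 = 262 - 794970 = -794708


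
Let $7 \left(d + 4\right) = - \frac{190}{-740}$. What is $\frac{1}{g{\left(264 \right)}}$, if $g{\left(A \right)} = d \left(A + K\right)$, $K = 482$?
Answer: $- \frac{259}{765769} \approx -0.00033822$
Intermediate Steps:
$d = - \frac{2053}{518}$ ($d = -4 + \frac{\left(-190\right) \frac{1}{-740}}{7} = -4 + \frac{\left(-190\right) \left(- \frac{1}{740}\right)}{7} = -4 + \frac{1}{7} \cdot \frac{19}{74} = -4 + \frac{19}{518} = - \frac{2053}{518} \approx -3.9633$)
$g{\left(A \right)} = - \frac{494773}{259} - \frac{2053 A}{518}$ ($g{\left(A \right)} = - \frac{2053 \left(A + 482\right)}{518} = - \frac{2053 \left(482 + A\right)}{518} = - \frac{494773}{259} - \frac{2053 A}{518}$)
$\frac{1}{g{\left(264 \right)}} = \frac{1}{- \frac{494773}{259} - \frac{270996}{259}} = \frac{1}{- \frac{765769}{259}} = - \frac{259}{765769}$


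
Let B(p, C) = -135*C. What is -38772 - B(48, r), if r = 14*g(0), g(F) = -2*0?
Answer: -38772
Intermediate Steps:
g(F) = 0
r = 0 (r = 14*0 = 0)
-38772 - B(48, r) = -38772 - (-135)*0 = -38772 - 1*0 = -38772 + 0 = -38772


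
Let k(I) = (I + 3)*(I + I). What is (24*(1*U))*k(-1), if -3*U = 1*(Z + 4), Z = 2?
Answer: 192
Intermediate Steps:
U = -2 (U = -(2 + 4)/3 = -6/3 = -1/3*6 = -2)
k(I) = 2*I*(3 + I) (k(I) = (3 + I)*(2*I) = 2*I*(3 + I))
(24*(1*U))*k(-1) = (24*(1*(-2)))*(2*(-1)*(3 - 1)) = (24*(-2))*(2*(-1)*2) = -48*(-4) = 192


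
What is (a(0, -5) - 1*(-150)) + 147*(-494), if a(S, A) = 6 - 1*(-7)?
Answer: -72455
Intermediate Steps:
a(S, A) = 13 (a(S, A) = 6 + 7 = 13)
(a(0, -5) - 1*(-150)) + 147*(-494) = (13 - 1*(-150)) + 147*(-494) = (13 + 150) - 72618 = 163 - 72618 = -72455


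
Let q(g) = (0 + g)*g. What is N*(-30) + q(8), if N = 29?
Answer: -806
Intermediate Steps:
q(g) = g² (q(g) = g*g = g²)
N*(-30) + q(8) = 29*(-30) + 8² = -870 + 64 = -806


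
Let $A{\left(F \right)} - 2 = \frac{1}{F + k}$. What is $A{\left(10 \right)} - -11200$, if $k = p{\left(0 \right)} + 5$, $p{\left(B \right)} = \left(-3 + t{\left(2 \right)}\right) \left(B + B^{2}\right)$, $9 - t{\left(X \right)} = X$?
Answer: $\frac{168031}{15} \approx 11202.0$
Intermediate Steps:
$t{\left(X \right)} = 9 - X$
$p{\left(B \right)} = 4 B + 4 B^{2}$ ($p{\left(B \right)} = \left(-3 + \left(9 - 2\right)\right) \left(B + B^{2}\right) = \left(-3 + 7\right) \left(B + B^{2}\right) = 4 \left(B + B^{2}\right) = 4 B + 4 B^{2}$)
$k = 5$ ($k = 4 \cdot 0 \left(1 + 0\right) + 5 = 4 \cdot 0 \cdot 1 + 5 = 0 + 5 = 5$)
$A{\left(F \right)} = 2 + \frac{1}{5 + F}$ ($A{\left(F \right)} = 2 + \frac{1}{F + 5} = 2 + \frac{1}{5 + F}$)
$A{\left(10 \right)} - -11200 = \frac{11 + 2 \cdot 10}{5 + 10} - -11200 = \frac{11 + 20}{15} + 11200 = \frac{1}{15} \cdot 31 + 11200 = \frac{31}{15} + 11200 = \frac{168031}{15}$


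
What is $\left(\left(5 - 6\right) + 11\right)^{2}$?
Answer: $100$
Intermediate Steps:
$\left(\left(5 - 6\right) + 11\right)^{2} = \left(-1 + 11\right)^{2} = 10^{2} = 100$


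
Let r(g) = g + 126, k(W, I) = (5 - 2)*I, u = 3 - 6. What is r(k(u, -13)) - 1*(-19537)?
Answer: 19624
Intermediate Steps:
u = -3
k(W, I) = 3*I
r(g) = 126 + g
r(k(u, -13)) - 1*(-19537) = (126 + 3*(-13)) - 1*(-19537) = (126 - 39) + 19537 = 87 + 19537 = 19624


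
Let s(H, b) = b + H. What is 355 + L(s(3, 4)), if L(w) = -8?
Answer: 347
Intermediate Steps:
s(H, b) = H + b
355 + L(s(3, 4)) = 355 - 8 = 347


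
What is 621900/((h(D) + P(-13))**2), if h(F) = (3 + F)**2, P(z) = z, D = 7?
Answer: 69100/841 ≈ 82.164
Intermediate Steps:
621900/((h(D) + P(-13))**2) = 621900/(((3 + 7)**2 - 13)**2) = 621900/((10**2 - 13)**2) = 621900/((100 - 13)**2) = 621900/(87**2) = 621900/7569 = 621900*(1/7569) = 69100/841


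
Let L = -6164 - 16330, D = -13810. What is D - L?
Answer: 8684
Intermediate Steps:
L = -22494
D - L = -13810 - 1*(-22494) = -13810 + 22494 = 8684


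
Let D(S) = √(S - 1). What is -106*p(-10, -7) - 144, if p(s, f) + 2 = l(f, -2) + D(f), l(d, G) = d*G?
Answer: -1416 - 212*I*√2 ≈ -1416.0 - 299.81*I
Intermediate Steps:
l(d, G) = G*d
D(S) = √(-1 + S)
p(s, f) = -2 + √(-1 + f) - 2*f (p(s, f) = -2 + (-2*f + √(-1 + f)) = -2 + (√(-1 + f) - 2*f) = -2 + √(-1 + f) - 2*f)
-106*p(-10, -7) - 144 = -106*(-2 + √(-1 - 7) - 2*(-7)) - 144 = -106*(-2 + √(-8) + 14) - 144 = -106*(-2 + 2*I*√2 + 14) - 144 = -106*(12 + 2*I*√2) - 144 = (-1272 - 212*I*√2) - 144 = -1416 - 212*I*√2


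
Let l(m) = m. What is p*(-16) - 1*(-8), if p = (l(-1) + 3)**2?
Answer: -56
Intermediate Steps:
p = 4 (p = (-1 + 3)**2 = 2**2 = 4)
p*(-16) - 1*(-8) = 4*(-16) - 1*(-8) = -64 + 8 = -56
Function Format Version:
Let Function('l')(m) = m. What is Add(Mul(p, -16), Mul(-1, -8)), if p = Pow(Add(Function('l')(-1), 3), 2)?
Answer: -56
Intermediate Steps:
p = 4 (p = Pow(Add(-1, 3), 2) = Pow(2, 2) = 4)
Add(Mul(p, -16), Mul(-1, -8)) = Add(Mul(4, -16), Mul(-1, -8)) = Add(-64, 8) = -56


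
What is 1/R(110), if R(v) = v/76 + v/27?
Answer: 1026/5665 ≈ 0.18111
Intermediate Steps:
R(v) = 103*v/2052 (R(v) = v*(1/76) + v*(1/27) = v/76 + v/27 = 103*v/2052)
1/R(110) = 1/((103/2052)*110) = 1/(5665/1026) = 1026/5665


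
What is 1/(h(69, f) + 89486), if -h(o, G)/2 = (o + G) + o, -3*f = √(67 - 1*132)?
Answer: 80289/7162581716 - 3*I*√65/35812908580 ≈ 1.121e-5 - 6.7536e-10*I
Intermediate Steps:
f = -I*√65/3 (f = -√(67 - 1*132)/3 = -√(67 - 132)/3 = -I*√65/3 ≈ -2.6874*I)
h(o, G) = -4*o - 2*G (h(o, G) = -2*((o + G) + o) = -2*((G + o) + o) = -2*(G + 2*o) = -4*o - 2*G)
1/(h(69, f) + 89486) = 1/((-4*69 - (-2)*I*√65/3) + 89486) = 1/((-276 + 2*I*√65/3) + 89486) = 1/(89210 + 2*I*√65/3)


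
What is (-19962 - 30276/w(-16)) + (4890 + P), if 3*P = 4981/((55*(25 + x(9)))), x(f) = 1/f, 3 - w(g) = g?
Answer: -3935601003/236170 ≈ -16664.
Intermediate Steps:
w(g) = 3 - g
P = 14943/12430 (P = (4981/((55*(25 + 1/9))))/3 = (4981/((55*(226/9))))/3 = (4981/(12430/9))/3 = (4981*(9/12430))/3 = (1/3)*(44829/12430) = 14943/12430 ≈ 1.2022)
(-19962 - 30276/w(-16)) + (4890 + P) = (-19962 - 30276/(3 - 1*(-16))) + (4890 + 14943/12430) = (-19962 - 30276/(3 + 16)) + 60797643/12430 = (-19962 - 30276/19) + 60797643/12430 = -409554/19 + 60797643/12430 = -3935601003/236170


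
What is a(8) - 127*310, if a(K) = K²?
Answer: -39306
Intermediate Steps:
a(8) - 127*310 = 8² - 127*310 = 64 - 39370 = -39306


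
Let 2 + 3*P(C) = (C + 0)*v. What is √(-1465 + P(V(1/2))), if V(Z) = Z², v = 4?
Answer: 2*I*√3297/3 ≈ 38.28*I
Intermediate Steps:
P(C) = -⅔ + 4*C/3 (P(C) = -⅔ + ((C + 0)*4)/3 = -⅔ + (C*4)/3 = -⅔ + (4*C)/3 = -⅔ + 4*C/3)
√(-1465 + P(V(1/2))) = √(-1465 + (-⅔ + 4*(1/2)²/3)) = √(-1465 + (-⅔ + 4*(½)²/3)) = √(-1465 + (-⅔ + (4/3)*(¼))) = √(-1465 + (-⅔ + ⅓)) = √(-1465 - ⅓) = √(-4396/3) = 2*I*√3297/3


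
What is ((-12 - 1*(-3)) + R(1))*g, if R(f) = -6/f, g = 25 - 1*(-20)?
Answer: -675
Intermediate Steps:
g = 45 (g = 25 + 20 = 45)
((-12 - 1*(-3)) + R(1))*g = ((-12 - 1*(-3)) - 6/1)*45 = ((-12 + 3) - 6*1)*45 = (-9 - 6)*45 = -15*45 = -675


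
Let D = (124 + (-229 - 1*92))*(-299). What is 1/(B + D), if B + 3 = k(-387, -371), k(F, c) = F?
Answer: 1/58513 ≈ 1.7090e-5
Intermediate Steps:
B = -390 (B = -3 - 387 = -390)
D = 58903 (D = (124 + (-229 - 92))*(-299) = (124 - 321)*(-299) = -197*(-299) = 58903)
1/(B + D) = 1/(-390 + 58903) = 1/58513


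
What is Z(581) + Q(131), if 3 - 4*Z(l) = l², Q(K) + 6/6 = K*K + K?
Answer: -134197/2 ≈ -67099.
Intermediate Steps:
Q(K) = -1 + K + K² (Q(K) = -1 + (K*K + K) = -1 + (K² + K) = -1 + (K + K²) = -1 + K + K²)
Z(l) = ¾ - l²/4
Z(581) + Q(131) = (¾ - ¼*581²) + (-1 + 131 + 131²) = (¾ - ¼*337561) + (-1 + 131 + 17161) = (¾ - 337561/4) + 17291 = -168779/2 + 17291 = -134197/2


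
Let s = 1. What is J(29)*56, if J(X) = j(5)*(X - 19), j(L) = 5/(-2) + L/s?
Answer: 1400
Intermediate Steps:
j(L) = -5/2 + L (j(L) = 5/(-2) + L/1 = 5*(-½) + L*1 = -5/2 + L)
J(X) = -95/2 + 5*X/2 (J(X) = (-5/2 + 5)*(X - 19) = 5*(-19 + X)/2 = -95/2 + 5*X/2)
J(29)*56 = (-95/2 + (5/2)*29)*56 = (-95/2 + 145/2)*56 = 25*56 = 1400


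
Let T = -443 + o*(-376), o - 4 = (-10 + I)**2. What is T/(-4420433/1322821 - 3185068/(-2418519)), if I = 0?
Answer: 126521440605849153/6477626361899 ≈ 19532.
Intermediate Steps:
o = 104 (o = 4 + (-10 + 0)**2 = 4 + (-10)**2 = 4 + 100 = 104)
T = -39547 (T = -443 + 104*(-376) = -443 - 39104 = -39547)
T/(-4420433/1322821 - 3185068/(-2418519)) = -39547/(-4420433/1322821 - 3185068/(-2418519)) = -39547/(-4420433*1/1322821 - 3185068*(-1/2418519)) = -39547/(-4420433/1322821 + 3185068/2418519) = -39547/(-6477626361899/3199267722099) = -39547*(-3199267722099/6477626361899) = 126521440605849153/6477626361899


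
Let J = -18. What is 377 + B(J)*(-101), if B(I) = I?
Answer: 2195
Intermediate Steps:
377 + B(J)*(-101) = 377 - 18*(-101) = 377 + 1818 = 2195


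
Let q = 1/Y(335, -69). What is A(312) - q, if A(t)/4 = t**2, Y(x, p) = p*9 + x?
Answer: 111361537/286 ≈ 3.8938e+5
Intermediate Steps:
Y(x, p) = x + 9*p (Y(x, p) = 9*p + x = x + 9*p)
A(t) = 4*t**2
q = -1/286 (q = 1/(335 + 9*(-69)) = 1/(335 - 621) = 1/(-286) = -1/286 ≈ -0.0034965)
A(312) - q = 4*312**2 - 1*(-1/286) = 4*97344 + 1/286 = 389376 + 1/286 = 111361537/286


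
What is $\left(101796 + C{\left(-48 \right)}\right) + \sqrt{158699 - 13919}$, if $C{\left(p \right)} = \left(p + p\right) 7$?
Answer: $101124 + 2 \sqrt{36195} \approx 1.015 \cdot 10^{5}$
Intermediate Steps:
$C{\left(p \right)} = 14 p$ ($C{\left(p \right)} = 2 p 7 = 14 p$)
$\left(101796 + C{\left(-48 \right)}\right) + \sqrt{158699 - 13919} = \left(101796 + 14 \left(-48\right)\right) + \sqrt{158699 - 13919} = \left(101796 - 672\right) + \sqrt{144780} = 101124 + 2 \sqrt{36195}$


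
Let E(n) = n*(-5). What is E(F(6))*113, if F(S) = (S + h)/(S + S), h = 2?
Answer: -1130/3 ≈ -376.67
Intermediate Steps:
F(S) = (2 + S)/(2*S) (F(S) = (S + 2)/(S + S) = (2 + S)/((2*S)) = (2 + S)*(1/(2*S)) = (2 + S)/(2*S))
E(n) = -5*n
E(F(6))*113 = -5*(2 + 6)/(2*6)*113 = -5*8/(2*6)*113 = -5*⅔*113 = -10/3*113 = -1130/3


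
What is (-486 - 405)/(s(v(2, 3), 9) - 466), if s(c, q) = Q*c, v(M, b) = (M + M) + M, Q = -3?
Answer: 81/44 ≈ 1.8409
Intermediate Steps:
v(M, b) = 3*M (v(M, b) = 2*M + M = 3*M)
s(c, q) = -3*c
(-486 - 405)/(s(v(2, 3), 9) - 466) = (-486 - 405)/(-9*2 - 466) = -891/(-3*6 - 466) = -891/(-18 - 466) = -891/(-484) = -891*(-1/484) = 81/44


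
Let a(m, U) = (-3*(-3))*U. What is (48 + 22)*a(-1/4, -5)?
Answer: -3150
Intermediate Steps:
a(m, U) = 9*U
(48 + 22)*a(-1/4, -5) = (48 + 22)*(9*(-5)) = 70*(-45) = -3150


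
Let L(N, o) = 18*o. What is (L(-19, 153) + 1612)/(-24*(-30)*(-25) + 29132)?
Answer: 2183/5566 ≈ 0.39220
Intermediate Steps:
(L(-19, 153) + 1612)/(-24*(-30)*(-25) + 29132) = (18*153 + 1612)/(-24*(-30)*(-25) + 29132) = (2754 + 1612)/(720*(-25) + 29132) = 4366/(-18000 + 29132) = 4366/11132 = 4366*(1/11132) = 2183/5566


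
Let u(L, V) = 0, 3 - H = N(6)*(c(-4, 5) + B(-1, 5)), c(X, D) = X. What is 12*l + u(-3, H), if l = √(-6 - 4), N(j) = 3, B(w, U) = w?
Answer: 12*I*√10 ≈ 37.947*I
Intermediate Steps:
H = 18 (H = 3 - 3*(-4 - 1) = 3 - 3*(-5) = 3 - 1*(-15) = 3 + 15 = 18)
l = I*√10 (l = √(-10) = I*√10 ≈ 3.1623*I)
12*l + u(-3, H) = 12*(I*√10) + 0 = 12*I*√10 + 0 = 12*I*√10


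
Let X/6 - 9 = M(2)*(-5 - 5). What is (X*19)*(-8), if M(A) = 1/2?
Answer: -3648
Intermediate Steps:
M(A) = 1/2
X = 24 (X = 54 + 6*((-5 - 5)/2) = 54 + 6*((1/2)*(-10)) = 54 + 6*(-5) = 54 - 30 = 24)
(X*19)*(-8) = (24*19)*(-8) = 456*(-8) = -3648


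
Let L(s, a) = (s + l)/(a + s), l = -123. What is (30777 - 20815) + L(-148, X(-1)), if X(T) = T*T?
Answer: 1464685/147 ≈ 9963.8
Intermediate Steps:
X(T) = T²
L(s, a) = (-123 + s)/(a + s) (L(s, a) = (s - 123)/(a + s) = (-123 + s)/(a + s))
(30777 - 20815) + L(-148, X(-1)) = (30777 - 20815) + (-123 - 148)/((-1)² - 148) = 9962 - 271/(1 - 148) = 9962 - 271/(-147) = 9962 - 1/147*(-271) = 9962 + 271/147 = 1464685/147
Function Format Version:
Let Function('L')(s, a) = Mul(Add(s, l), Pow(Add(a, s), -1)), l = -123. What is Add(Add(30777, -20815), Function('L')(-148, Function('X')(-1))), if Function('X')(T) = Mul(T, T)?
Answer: Rational(1464685, 147) ≈ 9963.8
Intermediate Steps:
Function('X')(T) = Pow(T, 2)
Function('L')(s, a) = Mul(Pow(Add(a, s), -1), Add(-123, s)) (Function('L')(s, a) = Mul(Add(s, -123), Pow(Add(a, s), -1)) = Mul(Add(-123, s), Pow(Add(a, s), -1)) = Mul(Pow(Add(a, s), -1), Add(-123, s)))
Add(Add(30777, -20815), Function('L')(-148, Function('X')(-1))) = Add(Add(30777, -20815), Mul(Pow(Add(Pow(-1, 2), -148), -1), Add(-123, -148))) = Add(9962, Mul(Pow(Add(1, -148), -1), -271)) = Add(9962, Mul(Pow(-147, -1), -271)) = Add(9962, Mul(Rational(-1, 147), -271)) = Add(9962, Rational(271, 147)) = Rational(1464685, 147)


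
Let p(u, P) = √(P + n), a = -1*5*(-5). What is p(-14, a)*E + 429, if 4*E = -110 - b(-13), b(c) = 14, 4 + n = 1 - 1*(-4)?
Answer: 429 - 31*√26 ≈ 270.93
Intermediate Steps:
n = 1 (n = -4 + (1 - 1*(-4)) = -4 + (1 + 4) = -4 + 5 = 1)
a = 25 (a = -5*(-5) = 25)
p(u, P) = √(1 + P) (p(u, P) = √(P + 1) = √(1 + P))
E = -31 (E = (-110 - 1*14)/4 = (-110 - 14)/4 = (¼)*(-124) = -31)
p(-14, a)*E + 429 = √(1 + 25)*(-31) + 429 = √26*(-31) + 429 = -31*√26 + 429 = 429 - 31*√26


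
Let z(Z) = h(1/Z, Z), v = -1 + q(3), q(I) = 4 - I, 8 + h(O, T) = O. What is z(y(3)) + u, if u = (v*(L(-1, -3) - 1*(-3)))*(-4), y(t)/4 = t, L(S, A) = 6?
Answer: -95/12 ≈ -7.9167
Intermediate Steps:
h(O, T) = -8 + O
y(t) = 4*t
v = 0 (v = -1 + (4 - 1*3) = -1 + (4 - 3) = -1 + 1 = 0)
z(Z) = -8 + 1/Z
u = 0 (u = (0*(6 - 1*(-3)))*(-4) = (0*(6 + 3))*(-4) = (0*9)*(-4) = 0*(-4) = 0)
z(y(3)) + u = (-8 + 1/(4*3)) + 0 = (-8 + 1/12) + 0 = -95/12 + 0 = -95/12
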